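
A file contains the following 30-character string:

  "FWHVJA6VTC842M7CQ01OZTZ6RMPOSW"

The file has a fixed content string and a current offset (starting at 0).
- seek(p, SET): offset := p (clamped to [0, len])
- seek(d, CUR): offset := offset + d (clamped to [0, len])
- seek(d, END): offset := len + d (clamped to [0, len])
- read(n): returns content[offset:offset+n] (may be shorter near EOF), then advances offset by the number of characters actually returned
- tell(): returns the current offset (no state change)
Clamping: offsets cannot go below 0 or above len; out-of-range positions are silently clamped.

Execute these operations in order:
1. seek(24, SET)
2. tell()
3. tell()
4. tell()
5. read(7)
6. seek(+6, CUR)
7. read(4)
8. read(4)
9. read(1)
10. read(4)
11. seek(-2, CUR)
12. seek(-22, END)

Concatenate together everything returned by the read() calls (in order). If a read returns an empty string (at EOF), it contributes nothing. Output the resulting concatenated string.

Answer: RMPOSW

Derivation:
After 1 (seek(24, SET)): offset=24
After 2 (tell()): offset=24
After 3 (tell()): offset=24
After 4 (tell()): offset=24
After 5 (read(7)): returned 'RMPOSW', offset=30
After 6 (seek(+6, CUR)): offset=30
After 7 (read(4)): returned '', offset=30
After 8 (read(4)): returned '', offset=30
After 9 (read(1)): returned '', offset=30
After 10 (read(4)): returned '', offset=30
After 11 (seek(-2, CUR)): offset=28
After 12 (seek(-22, END)): offset=8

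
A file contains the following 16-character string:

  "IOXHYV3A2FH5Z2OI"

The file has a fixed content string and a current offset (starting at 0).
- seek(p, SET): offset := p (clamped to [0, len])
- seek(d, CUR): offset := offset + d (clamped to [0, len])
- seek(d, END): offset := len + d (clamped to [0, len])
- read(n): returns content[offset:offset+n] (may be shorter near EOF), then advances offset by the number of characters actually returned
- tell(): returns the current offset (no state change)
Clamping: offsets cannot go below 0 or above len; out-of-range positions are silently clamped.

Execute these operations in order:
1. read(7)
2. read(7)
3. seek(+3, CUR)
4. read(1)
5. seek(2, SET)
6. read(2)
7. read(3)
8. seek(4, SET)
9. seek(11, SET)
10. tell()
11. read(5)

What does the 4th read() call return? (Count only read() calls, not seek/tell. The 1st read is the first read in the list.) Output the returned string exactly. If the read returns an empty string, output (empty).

After 1 (read(7)): returned 'IOXHYV3', offset=7
After 2 (read(7)): returned 'A2FH5Z2', offset=14
After 3 (seek(+3, CUR)): offset=16
After 4 (read(1)): returned '', offset=16
After 5 (seek(2, SET)): offset=2
After 6 (read(2)): returned 'XH', offset=4
After 7 (read(3)): returned 'YV3', offset=7
After 8 (seek(4, SET)): offset=4
After 9 (seek(11, SET)): offset=11
After 10 (tell()): offset=11
After 11 (read(5)): returned '5Z2OI', offset=16

Answer: XH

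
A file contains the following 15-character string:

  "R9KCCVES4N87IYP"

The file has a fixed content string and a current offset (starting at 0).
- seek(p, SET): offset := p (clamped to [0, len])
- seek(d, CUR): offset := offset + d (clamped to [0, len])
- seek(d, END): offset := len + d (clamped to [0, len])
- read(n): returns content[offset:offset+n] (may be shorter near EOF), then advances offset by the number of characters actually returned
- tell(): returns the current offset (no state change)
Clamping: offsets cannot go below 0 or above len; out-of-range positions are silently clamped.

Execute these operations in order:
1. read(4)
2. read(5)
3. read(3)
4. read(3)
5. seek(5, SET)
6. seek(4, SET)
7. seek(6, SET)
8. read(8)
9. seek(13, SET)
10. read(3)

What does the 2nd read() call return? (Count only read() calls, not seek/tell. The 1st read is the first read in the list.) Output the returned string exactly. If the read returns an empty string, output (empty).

After 1 (read(4)): returned 'R9KC', offset=4
After 2 (read(5)): returned 'CVES4', offset=9
After 3 (read(3)): returned 'N87', offset=12
After 4 (read(3)): returned 'IYP', offset=15
After 5 (seek(5, SET)): offset=5
After 6 (seek(4, SET)): offset=4
After 7 (seek(6, SET)): offset=6
After 8 (read(8)): returned 'ES4N87IY', offset=14
After 9 (seek(13, SET)): offset=13
After 10 (read(3)): returned 'YP', offset=15

Answer: CVES4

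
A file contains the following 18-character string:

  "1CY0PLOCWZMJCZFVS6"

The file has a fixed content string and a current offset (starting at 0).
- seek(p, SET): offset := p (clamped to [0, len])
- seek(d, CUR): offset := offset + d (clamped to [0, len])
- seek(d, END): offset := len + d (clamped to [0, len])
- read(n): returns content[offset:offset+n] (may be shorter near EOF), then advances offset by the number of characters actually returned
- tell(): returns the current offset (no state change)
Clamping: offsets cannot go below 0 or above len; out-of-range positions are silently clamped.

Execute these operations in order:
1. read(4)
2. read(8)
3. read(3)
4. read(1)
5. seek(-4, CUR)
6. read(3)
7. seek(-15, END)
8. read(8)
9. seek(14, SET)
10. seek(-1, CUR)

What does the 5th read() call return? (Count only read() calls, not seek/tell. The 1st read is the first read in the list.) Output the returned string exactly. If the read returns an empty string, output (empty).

Answer: CZF

Derivation:
After 1 (read(4)): returned '1CY0', offset=4
After 2 (read(8)): returned 'PLOCWZMJ', offset=12
After 3 (read(3)): returned 'CZF', offset=15
After 4 (read(1)): returned 'V', offset=16
After 5 (seek(-4, CUR)): offset=12
After 6 (read(3)): returned 'CZF', offset=15
After 7 (seek(-15, END)): offset=3
After 8 (read(8)): returned '0PLOCWZM', offset=11
After 9 (seek(14, SET)): offset=14
After 10 (seek(-1, CUR)): offset=13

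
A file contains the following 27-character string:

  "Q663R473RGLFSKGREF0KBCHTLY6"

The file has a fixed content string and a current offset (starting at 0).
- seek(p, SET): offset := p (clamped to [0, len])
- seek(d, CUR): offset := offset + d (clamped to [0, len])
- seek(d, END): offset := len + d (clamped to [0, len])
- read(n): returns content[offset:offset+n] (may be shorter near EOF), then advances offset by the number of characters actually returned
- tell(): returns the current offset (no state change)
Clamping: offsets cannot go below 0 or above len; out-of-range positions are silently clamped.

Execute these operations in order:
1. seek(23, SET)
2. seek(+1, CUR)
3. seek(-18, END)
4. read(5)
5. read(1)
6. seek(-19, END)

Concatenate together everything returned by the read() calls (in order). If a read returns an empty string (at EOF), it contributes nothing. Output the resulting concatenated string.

Answer: GLFSKG

Derivation:
After 1 (seek(23, SET)): offset=23
After 2 (seek(+1, CUR)): offset=24
After 3 (seek(-18, END)): offset=9
After 4 (read(5)): returned 'GLFSK', offset=14
After 5 (read(1)): returned 'G', offset=15
After 6 (seek(-19, END)): offset=8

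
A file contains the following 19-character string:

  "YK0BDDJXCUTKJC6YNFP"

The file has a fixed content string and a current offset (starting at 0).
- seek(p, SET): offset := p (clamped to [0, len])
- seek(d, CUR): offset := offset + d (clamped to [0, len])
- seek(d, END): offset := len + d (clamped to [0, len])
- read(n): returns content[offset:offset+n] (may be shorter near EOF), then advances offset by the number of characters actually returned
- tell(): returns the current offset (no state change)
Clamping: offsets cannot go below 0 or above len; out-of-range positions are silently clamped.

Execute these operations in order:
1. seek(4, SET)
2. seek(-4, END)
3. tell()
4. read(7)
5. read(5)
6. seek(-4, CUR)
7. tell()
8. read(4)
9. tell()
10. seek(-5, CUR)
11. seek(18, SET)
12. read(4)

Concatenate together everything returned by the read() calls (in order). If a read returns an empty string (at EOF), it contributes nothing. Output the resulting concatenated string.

Answer: YNFPYNFPP

Derivation:
After 1 (seek(4, SET)): offset=4
After 2 (seek(-4, END)): offset=15
After 3 (tell()): offset=15
After 4 (read(7)): returned 'YNFP', offset=19
After 5 (read(5)): returned '', offset=19
After 6 (seek(-4, CUR)): offset=15
After 7 (tell()): offset=15
After 8 (read(4)): returned 'YNFP', offset=19
After 9 (tell()): offset=19
After 10 (seek(-5, CUR)): offset=14
After 11 (seek(18, SET)): offset=18
After 12 (read(4)): returned 'P', offset=19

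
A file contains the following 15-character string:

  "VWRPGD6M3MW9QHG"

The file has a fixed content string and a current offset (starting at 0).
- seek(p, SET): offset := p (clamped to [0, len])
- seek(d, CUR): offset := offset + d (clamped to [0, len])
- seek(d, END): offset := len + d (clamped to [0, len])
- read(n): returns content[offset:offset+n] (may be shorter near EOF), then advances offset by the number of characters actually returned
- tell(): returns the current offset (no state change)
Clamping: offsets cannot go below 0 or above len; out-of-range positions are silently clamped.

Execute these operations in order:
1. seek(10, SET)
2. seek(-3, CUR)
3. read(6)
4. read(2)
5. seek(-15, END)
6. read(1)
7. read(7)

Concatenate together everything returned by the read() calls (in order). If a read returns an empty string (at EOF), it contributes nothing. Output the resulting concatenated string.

After 1 (seek(10, SET)): offset=10
After 2 (seek(-3, CUR)): offset=7
After 3 (read(6)): returned 'M3MW9Q', offset=13
After 4 (read(2)): returned 'HG', offset=15
After 5 (seek(-15, END)): offset=0
After 6 (read(1)): returned 'V', offset=1
After 7 (read(7)): returned 'WRPGD6M', offset=8

Answer: M3MW9QHGVWRPGD6M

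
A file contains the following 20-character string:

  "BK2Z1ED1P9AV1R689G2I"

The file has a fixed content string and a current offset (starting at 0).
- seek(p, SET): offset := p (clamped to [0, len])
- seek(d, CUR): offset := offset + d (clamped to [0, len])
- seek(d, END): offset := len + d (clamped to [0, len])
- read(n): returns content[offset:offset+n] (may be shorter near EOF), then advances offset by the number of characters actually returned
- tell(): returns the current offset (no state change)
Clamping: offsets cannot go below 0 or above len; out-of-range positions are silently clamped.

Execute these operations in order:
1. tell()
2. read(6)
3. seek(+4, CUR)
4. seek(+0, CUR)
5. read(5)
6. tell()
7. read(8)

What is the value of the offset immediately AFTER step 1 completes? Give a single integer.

After 1 (tell()): offset=0

Answer: 0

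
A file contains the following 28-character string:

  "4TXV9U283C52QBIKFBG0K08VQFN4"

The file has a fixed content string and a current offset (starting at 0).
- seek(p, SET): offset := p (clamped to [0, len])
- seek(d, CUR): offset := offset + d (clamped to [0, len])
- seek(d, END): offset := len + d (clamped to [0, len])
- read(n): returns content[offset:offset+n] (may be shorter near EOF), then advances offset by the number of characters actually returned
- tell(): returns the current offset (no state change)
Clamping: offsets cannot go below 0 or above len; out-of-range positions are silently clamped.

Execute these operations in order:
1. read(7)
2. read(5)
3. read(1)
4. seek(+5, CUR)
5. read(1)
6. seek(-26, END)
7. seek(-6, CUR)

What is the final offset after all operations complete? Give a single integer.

Answer: 0

Derivation:
After 1 (read(7)): returned '4TXV9U2', offset=7
After 2 (read(5)): returned '83C52', offset=12
After 3 (read(1)): returned 'Q', offset=13
After 4 (seek(+5, CUR)): offset=18
After 5 (read(1)): returned 'G', offset=19
After 6 (seek(-26, END)): offset=2
After 7 (seek(-6, CUR)): offset=0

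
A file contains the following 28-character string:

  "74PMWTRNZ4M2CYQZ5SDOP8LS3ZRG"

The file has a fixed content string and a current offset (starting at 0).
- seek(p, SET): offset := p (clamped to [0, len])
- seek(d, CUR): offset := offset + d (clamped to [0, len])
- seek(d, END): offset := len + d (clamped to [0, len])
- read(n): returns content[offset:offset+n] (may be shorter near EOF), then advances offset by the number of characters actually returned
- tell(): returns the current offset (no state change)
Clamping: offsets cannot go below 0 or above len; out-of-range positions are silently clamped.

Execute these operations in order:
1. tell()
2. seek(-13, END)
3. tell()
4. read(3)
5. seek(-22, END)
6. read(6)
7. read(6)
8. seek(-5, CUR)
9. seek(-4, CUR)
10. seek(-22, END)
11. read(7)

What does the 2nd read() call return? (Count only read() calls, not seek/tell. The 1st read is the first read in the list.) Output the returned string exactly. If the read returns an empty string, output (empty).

Answer: RNZ4M2

Derivation:
After 1 (tell()): offset=0
After 2 (seek(-13, END)): offset=15
After 3 (tell()): offset=15
After 4 (read(3)): returned 'Z5S', offset=18
After 5 (seek(-22, END)): offset=6
After 6 (read(6)): returned 'RNZ4M2', offset=12
After 7 (read(6)): returned 'CYQZ5S', offset=18
After 8 (seek(-5, CUR)): offset=13
After 9 (seek(-4, CUR)): offset=9
After 10 (seek(-22, END)): offset=6
After 11 (read(7)): returned 'RNZ4M2C', offset=13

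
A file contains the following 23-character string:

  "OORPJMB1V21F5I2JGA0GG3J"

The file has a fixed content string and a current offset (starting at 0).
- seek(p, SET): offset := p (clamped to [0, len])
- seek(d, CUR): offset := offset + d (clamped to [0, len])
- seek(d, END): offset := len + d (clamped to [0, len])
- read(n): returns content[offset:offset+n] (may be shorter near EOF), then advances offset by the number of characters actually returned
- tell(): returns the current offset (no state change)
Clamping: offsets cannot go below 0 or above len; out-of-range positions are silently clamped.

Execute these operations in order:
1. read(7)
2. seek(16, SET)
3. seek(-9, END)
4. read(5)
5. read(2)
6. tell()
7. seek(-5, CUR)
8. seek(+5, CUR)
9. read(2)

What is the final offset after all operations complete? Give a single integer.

Answer: 23

Derivation:
After 1 (read(7)): returned 'OORPJMB', offset=7
After 2 (seek(16, SET)): offset=16
After 3 (seek(-9, END)): offset=14
After 4 (read(5)): returned '2JGA0', offset=19
After 5 (read(2)): returned 'GG', offset=21
After 6 (tell()): offset=21
After 7 (seek(-5, CUR)): offset=16
After 8 (seek(+5, CUR)): offset=21
After 9 (read(2)): returned '3J', offset=23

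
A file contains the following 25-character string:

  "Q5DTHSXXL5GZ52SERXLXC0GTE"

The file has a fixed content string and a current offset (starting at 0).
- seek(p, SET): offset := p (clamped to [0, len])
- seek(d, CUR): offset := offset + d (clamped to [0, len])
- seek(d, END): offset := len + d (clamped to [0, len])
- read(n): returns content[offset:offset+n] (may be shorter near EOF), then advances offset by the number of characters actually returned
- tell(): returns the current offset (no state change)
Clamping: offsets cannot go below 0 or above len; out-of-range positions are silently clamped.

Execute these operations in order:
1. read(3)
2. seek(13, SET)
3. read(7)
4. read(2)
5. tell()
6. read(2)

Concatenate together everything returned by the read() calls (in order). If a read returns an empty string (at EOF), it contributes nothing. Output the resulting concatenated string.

After 1 (read(3)): returned 'Q5D', offset=3
After 2 (seek(13, SET)): offset=13
After 3 (read(7)): returned '2SERXLX', offset=20
After 4 (read(2)): returned 'C0', offset=22
After 5 (tell()): offset=22
After 6 (read(2)): returned 'GT', offset=24

Answer: Q5D2SERXLXC0GT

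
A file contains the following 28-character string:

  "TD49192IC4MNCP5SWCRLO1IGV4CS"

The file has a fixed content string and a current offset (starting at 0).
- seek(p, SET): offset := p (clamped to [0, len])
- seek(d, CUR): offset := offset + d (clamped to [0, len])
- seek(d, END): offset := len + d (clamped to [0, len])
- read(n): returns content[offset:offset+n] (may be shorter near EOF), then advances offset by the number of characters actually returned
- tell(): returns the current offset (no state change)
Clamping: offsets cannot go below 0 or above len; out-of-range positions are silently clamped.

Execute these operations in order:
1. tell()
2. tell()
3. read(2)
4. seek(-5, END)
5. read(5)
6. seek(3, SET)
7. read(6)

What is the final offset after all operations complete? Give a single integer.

After 1 (tell()): offset=0
After 2 (tell()): offset=0
After 3 (read(2)): returned 'TD', offset=2
After 4 (seek(-5, END)): offset=23
After 5 (read(5)): returned 'GV4CS', offset=28
After 6 (seek(3, SET)): offset=3
After 7 (read(6)): returned '9192IC', offset=9

Answer: 9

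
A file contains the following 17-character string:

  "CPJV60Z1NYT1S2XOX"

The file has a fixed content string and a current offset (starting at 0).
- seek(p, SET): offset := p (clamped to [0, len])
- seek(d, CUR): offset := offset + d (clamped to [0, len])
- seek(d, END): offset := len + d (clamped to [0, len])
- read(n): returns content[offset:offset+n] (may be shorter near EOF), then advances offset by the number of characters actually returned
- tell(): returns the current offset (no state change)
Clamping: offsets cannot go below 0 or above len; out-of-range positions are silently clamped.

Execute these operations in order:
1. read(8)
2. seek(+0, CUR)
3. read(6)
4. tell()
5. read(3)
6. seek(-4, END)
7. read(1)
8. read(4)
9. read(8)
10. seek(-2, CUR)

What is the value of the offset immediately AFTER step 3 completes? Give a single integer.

After 1 (read(8)): returned 'CPJV60Z1', offset=8
After 2 (seek(+0, CUR)): offset=8
After 3 (read(6)): returned 'NYT1S2', offset=14

Answer: 14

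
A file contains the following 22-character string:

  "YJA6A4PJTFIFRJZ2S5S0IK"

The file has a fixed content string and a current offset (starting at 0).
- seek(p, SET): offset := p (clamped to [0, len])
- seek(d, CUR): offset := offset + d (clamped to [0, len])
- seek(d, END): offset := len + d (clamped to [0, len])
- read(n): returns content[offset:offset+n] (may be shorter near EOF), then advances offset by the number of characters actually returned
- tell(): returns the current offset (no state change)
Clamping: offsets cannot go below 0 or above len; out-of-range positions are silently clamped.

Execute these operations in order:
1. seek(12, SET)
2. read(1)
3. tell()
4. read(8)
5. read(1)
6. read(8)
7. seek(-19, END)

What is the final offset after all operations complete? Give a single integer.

After 1 (seek(12, SET)): offset=12
After 2 (read(1)): returned 'R', offset=13
After 3 (tell()): offset=13
After 4 (read(8)): returned 'JZ2S5S0I', offset=21
After 5 (read(1)): returned 'K', offset=22
After 6 (read(8)): returned '', offset=22
After 7 (seek(-19, END)): offset=3

Answer: 3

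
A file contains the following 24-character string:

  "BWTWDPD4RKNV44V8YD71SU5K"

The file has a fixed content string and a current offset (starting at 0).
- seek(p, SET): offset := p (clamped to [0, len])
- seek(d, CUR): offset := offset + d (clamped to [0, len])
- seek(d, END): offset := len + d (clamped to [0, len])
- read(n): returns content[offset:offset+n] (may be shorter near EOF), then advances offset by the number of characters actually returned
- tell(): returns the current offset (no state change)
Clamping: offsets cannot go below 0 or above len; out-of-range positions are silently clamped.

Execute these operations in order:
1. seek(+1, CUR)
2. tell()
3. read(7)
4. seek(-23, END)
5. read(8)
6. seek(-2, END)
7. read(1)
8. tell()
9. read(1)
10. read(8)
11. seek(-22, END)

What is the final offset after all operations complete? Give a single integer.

After 1 (seek(+1, CUR)): offset=1
After 2 (tell()): offset=1
After 3 (read(7)): returned 'WTWDPD4', offset=8
After 4 (seek(-23, END)): offset=1
After 5 (read(8)): returned 'WTWDPD4R', offset=9
After 6 (seek(-2, END)): offset=22
After 7 (read(1)): returned '5', offset=23
After 8 (tell()): offset=23
After 9 (read(1)): returned 'K', offset=24
After 10 (read(8)): returned '', offset=24
After 11 (seek(-22, END)): offset=2

Answer: 2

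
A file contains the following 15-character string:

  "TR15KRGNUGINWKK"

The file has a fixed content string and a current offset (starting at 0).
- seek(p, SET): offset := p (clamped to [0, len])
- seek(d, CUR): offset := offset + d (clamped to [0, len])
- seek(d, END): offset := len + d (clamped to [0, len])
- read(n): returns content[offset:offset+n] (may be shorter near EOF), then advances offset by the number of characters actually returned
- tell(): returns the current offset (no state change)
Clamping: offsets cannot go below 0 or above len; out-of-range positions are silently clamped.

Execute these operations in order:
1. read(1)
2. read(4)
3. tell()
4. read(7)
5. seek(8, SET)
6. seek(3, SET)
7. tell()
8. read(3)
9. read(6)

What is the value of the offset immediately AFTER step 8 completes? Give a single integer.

Answer: 6

Derivation:
After 1 (read(1)): returned 'T', offset=1
After 2 (read(4)): returned 'R15K', offset=5
After 3 (tell()): offset=5
After 4 (read(7)): returned 'RGNUGIN', offset=12
After 5 (seek(8, SET)): offset=8
After 6 (seek(3, SET)): offset=3
After 7 (tell()): offset=3
After 8 (read(3)): returned '5KR', offset=6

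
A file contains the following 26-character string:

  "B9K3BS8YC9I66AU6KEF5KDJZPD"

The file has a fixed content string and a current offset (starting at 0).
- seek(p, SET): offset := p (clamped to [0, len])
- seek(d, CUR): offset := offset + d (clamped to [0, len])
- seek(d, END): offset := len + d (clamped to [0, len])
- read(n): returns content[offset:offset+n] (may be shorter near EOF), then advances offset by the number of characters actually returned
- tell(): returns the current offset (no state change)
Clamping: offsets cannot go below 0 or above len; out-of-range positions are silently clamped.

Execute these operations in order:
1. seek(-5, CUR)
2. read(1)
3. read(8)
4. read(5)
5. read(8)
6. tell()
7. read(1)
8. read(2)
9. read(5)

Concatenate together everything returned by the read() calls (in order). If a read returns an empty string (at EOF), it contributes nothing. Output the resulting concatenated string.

Answer: B9K3BS8YC9I66AU6KEF5KDJZPD

Derivation:
After 1 (seek(-5, CUR)): offset=0
After 2 (read(1)): returned 'B', offset=1
After 3 (read(8)): returned '9K3BS8YC', offset=9
After 4 (read(5)): returned '9I66A', offset=14
After 5 (read(8)): returned 'U6KEF5KD', offset=22
After 6 (tell()): offset=22
After 7 (read(1)): returned 'J', offset=23
After 8 (read(2)): returned 'ZP', offset=25
After 9 (read(5)): returned 'D', offset=26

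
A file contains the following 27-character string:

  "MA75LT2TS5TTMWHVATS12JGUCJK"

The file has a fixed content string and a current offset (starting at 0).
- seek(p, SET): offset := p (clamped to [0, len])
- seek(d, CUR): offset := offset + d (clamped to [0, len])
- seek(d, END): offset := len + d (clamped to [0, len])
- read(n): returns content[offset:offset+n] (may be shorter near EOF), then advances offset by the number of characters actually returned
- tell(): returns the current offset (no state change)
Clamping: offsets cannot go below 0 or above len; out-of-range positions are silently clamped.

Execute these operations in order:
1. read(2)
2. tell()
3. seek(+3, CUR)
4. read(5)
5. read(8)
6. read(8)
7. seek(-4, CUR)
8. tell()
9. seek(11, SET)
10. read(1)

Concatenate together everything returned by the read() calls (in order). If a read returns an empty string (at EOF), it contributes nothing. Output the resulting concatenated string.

Answer: MAT2TS5TTMWHVATS12JGUCJT

Derivation:
After 1 (read(2)): returned 'MA', offset=2
After 2 (tell()): offset=2
After 3 (seek(+3, CUR)): offset=5
After 4 (read(5)): returned 'T2TS5', offset=10
After 5 (read(8)): returned 'TTMWHVAT', offset=18
After 6 (read(8)): returned 'S12JGUCJ', offset=26
After 7 (seek(-4, CUR)): offset=22
After 8 (tell()): offset=22
After 9 (seek(11, SET)): offset=11
After 10 (read(1)): returned 'T', offset=12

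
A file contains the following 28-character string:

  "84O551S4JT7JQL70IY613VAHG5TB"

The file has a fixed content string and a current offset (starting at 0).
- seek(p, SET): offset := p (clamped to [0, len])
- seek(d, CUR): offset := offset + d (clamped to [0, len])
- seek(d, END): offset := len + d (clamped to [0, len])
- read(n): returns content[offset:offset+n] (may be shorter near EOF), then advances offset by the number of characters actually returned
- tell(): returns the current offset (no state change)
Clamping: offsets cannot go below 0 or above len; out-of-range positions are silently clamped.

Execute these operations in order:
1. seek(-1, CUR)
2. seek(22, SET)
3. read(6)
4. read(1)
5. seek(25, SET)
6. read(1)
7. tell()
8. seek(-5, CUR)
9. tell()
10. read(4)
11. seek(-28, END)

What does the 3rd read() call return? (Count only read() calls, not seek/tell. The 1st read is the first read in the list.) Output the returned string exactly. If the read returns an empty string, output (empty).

Answer: 5

Derivation:
After 1 (seek(-1, CUR)): offset=0
After 2 (seek(22, SET)): offset=22
After 3 (read(6)): returned 'AHG5TB', offset=28
After 4 (read(1)): returned '', offset=28
After 5 (seek(25, SET)): offset=25
After 6 (read(1)): returned '5', offset=26
After 7 (tell()): offset=26
After 8 (seek(-5, CUR)): offset=21
After 9 (tell()): offset=21
After 10 (read(4)): returned 'VAHG', offset=25
After 11 (seek(-28, END)): offset=0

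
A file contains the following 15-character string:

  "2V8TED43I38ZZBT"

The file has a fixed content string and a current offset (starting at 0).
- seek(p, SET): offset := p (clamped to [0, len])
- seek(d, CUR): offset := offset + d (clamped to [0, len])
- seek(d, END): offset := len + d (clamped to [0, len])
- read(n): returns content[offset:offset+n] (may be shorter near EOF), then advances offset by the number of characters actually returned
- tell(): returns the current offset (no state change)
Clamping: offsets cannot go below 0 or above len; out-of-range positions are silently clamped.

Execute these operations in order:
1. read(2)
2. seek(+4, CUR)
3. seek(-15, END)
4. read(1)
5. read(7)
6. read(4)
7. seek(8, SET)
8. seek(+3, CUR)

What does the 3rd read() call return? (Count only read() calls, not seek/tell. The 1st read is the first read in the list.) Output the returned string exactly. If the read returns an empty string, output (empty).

After 1 (read(2)): returned '2V', offset=2
After 2 (seek(+4, CUR)): offset=6
After 3 (seek(-15, END)): offset=0
After 4 (read(1)): returned '2', offset=1
After 5 (read(7)): returned 'V8TED43', offset=8
After 6 (read(4)): returned 'I38Z', offset=12
After 7 (seek(8, SET)): offset=8
After 8 (seek(+3, CUR)): offset=11

Answer: V8TED43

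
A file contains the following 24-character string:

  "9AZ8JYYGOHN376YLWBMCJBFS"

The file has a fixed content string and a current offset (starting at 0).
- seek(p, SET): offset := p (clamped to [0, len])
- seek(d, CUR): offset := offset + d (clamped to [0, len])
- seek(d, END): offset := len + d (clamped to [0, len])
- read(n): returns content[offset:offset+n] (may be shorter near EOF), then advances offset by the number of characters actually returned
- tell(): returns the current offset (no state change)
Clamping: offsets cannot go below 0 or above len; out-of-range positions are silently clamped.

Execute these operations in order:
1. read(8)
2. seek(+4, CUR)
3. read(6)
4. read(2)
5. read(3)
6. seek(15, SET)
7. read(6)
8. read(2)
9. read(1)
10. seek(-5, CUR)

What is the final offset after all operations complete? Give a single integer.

Answer: 19

Derivation:
After 1 (read(8)): returned '9AZ8JYYG', offset=8
After 2 (seek(+4, CUR)): offset=12
After 3 (read(6)): returned '76YLWB', offset=18
After 4 (read(2)): returned 'MC', offset=20
After 5 (read(3)): returned 'JBF', offset=23
After 6 (seek(15, SET)): offset=15
After 7 (read(6)): returned 'LWBMCJ', offset=21
After 8 (read(2)): returned 'BF', offset=23
After 9 (read(1)): returned 'S', offset=24
After 10 (seek(-5, CUR)): offset=19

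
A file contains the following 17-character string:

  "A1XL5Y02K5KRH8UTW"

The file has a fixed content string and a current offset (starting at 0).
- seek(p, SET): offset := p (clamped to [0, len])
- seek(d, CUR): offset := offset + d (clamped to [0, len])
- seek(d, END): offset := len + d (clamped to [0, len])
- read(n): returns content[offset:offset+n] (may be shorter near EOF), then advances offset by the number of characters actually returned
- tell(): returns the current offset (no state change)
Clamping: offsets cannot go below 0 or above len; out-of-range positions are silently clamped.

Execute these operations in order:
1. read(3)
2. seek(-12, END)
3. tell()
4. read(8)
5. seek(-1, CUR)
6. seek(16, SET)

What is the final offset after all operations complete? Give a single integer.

After 1 (read(3)): returned 'A1X', offset=3
After 2 (seek(-12, END)): offset=5
After 3 (tell()): offset=5
After 4 (read(8)): returned 'Y02K5KRH', offset=13
After 5 (seek(-1, CUR)): offset=12
After 6 (seek(16, SET)): offset=16

Answer: 16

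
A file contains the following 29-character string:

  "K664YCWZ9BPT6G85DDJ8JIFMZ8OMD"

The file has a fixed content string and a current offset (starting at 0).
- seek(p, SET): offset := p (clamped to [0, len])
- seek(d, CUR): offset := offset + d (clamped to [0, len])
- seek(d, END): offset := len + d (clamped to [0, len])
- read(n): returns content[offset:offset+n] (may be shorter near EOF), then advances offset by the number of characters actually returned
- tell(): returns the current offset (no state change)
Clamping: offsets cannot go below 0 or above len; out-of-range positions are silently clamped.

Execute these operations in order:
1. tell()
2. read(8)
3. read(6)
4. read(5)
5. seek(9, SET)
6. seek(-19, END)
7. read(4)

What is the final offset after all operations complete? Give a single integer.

After 1 (tell()): offset=0
After 2 (read(8)): returned 'K664YCWZ', offset=8
After 3 (read(6)): returned '9BPT6G', offset=14
After 4 (read(5)): returned '85DDJ', offset=19
After 5 (seek(9, SET)): offset=9
After 6 (seek(-19, END)): offset=10
After 7 (read(4)): returned 'PT6G', offset=14

Answer: 14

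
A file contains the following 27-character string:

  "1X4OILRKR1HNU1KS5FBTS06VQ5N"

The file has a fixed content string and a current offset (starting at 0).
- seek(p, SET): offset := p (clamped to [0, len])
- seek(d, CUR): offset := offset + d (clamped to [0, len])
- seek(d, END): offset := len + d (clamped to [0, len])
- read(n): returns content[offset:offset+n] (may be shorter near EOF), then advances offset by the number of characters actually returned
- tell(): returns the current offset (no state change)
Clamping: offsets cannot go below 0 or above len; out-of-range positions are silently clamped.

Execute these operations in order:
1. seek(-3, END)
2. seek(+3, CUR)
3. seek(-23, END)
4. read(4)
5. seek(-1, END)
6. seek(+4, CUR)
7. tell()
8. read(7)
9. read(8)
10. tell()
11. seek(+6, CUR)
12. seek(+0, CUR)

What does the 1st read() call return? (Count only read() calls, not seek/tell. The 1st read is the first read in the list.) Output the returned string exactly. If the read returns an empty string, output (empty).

After 1 (seek(-3, END)): offset=24
After 2 (seek(+3, CUR)): offset=27
After 3 (seek(-23, END)): offset=4
After 4 (read(4)): returned 'ILRK', offset=8
After 5 (seek(-1, END)): offset=26
After 6 (seek(+4, CUR)): offset=27
After 7 (tell()): offset=27
After 8 (read(7)): returned '', offset=27
After 9 (read(8)): returned '', offset=27
After 10 (tell()): offset=27
After 11 (seek(+6, CUR)): offset=27
After 12 (seek(+0, CUR)): offset=27

Answer: ILRK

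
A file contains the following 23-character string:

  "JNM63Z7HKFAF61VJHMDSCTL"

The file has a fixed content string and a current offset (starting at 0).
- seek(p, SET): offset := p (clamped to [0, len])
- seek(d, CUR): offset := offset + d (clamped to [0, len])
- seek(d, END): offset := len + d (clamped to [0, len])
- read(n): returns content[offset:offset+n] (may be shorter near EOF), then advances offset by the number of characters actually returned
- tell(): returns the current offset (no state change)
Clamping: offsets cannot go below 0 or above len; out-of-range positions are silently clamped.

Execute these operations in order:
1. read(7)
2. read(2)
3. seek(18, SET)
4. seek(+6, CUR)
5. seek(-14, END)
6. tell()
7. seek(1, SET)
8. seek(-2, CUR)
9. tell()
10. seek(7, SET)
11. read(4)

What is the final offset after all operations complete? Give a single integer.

After 1 (read(7)): returned 'JNM63Z7', offset=7
After 2 (read(2)): returned 'HK', offset=9
After 3 (seek(18, SET)): offset=18
After 4 (seek(+6, CUR)): offset=23
After 5 (seek(-14, END)): offset=9
After 6 (tell()): offset=9
After 7 (seek(1, SET)): offset=1
After 8 (seek(-2, CUR)): offset=0
After 9 (tell()): offset=0
After 10 (seek(7, SET)): offset=7
After 11 (read(4)): returned 'HKFA', offset=11

Answer: 11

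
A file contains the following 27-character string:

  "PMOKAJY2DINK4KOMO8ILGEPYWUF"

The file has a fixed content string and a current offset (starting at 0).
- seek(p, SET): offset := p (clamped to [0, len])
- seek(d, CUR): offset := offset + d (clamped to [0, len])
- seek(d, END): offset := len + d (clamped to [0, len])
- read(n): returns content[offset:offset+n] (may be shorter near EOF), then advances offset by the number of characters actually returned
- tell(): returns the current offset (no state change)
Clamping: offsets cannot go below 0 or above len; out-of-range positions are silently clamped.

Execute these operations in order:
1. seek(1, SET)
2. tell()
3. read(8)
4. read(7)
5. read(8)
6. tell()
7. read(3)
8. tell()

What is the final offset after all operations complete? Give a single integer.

Answer: 27

Derivation:
After 1 (seek(1, SET)): offset=1
After 2 (tell()): offset=1
After 3 (read(8)): returned 'MOKAJY2D', offset=9
After 4 (read(7)): returned 'INK4KOM', offset=16
After 5 (read(8)): returned 'O8ILGEPY', offset=24
After 6 (tell()): offset=24
After 7 (read(3)): returned 'WUF', offset=27
After 8 (tell()): offset=27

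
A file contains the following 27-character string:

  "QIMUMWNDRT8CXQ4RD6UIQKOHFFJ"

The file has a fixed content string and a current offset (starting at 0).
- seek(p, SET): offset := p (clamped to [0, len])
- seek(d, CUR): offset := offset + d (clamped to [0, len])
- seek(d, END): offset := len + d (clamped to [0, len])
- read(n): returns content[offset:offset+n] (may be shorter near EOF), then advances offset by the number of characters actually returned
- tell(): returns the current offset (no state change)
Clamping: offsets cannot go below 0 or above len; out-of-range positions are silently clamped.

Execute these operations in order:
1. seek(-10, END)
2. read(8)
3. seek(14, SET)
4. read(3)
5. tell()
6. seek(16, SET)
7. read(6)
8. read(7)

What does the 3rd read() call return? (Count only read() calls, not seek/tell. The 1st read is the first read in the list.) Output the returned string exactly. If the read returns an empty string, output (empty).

Answer: D6UIQK

Derivation:
After 1 (seek(-10, END)): offset=17
After 2 (read(8)): returned '6UIQKOHF', offset=25
After 3 (seek(14, SET)): offset=14
After 4 (read(3)): returned '4RD', offset=17
After 5 (tell()): offset=17
After 6 (seek(16, SET)): offset=16
After 7 (read(6)): returned 'D6UIQK', offset=22
After 8 (read(7)): returned 'OHFFJ', offset=27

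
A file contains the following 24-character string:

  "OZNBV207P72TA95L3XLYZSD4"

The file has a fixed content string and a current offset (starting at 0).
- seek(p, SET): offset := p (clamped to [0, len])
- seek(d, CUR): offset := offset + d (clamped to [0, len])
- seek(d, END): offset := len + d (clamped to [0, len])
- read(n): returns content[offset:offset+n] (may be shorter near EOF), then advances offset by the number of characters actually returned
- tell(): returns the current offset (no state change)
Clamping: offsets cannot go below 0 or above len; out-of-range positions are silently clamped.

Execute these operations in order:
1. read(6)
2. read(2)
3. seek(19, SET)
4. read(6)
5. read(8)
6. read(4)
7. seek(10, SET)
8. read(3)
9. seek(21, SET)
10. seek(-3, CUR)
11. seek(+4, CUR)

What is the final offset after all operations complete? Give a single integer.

After 1 (read(6)): returned 'OZNBV2', offset=6
After 2 (read(2)): returned '07', offset=8
After 3 (seek(19, SET)): offset=19
After 4 (read(6)): returned 'YZSD4', offset=24
After 5 (read(8)): returned '', offset=24
After 6 (read(4)): returned '', offset=24
After 7 (seek(10, SET)): offset=10
After 8 (read(3)): returned '2TA', offset=13
After 9 (seek(21, SET)): offset=21
After 10 (seek(-3, CUR)): offset=18
After 11 (seek(+4, CUR)): offset=22

Answer: 22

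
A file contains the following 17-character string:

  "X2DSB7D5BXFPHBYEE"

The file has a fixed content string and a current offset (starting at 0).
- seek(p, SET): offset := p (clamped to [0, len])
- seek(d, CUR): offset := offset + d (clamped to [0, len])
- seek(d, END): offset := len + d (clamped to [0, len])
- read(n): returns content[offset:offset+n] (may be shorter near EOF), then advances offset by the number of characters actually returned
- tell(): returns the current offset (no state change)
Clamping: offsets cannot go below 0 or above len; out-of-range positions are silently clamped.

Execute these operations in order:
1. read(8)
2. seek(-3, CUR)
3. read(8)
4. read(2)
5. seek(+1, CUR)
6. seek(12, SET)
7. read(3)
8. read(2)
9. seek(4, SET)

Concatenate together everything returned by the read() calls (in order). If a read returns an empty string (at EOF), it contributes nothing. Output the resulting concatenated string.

Answer: X2DSB7D57D5BXFPHBYHBYEE

Derivation:
After 1 (read(8)): returned 'X2DSB7D5', offset=8
After 2 (seek(-3, CUR)): offset=5
After 3 (read(8)): returned '7D5BXFPH', offset=13
After 4 (read(2)): returned 'BY', offset=15
After 5 (seek(+1, CUR)): offset=16
After 6 (seek(12, SET)): offset=12
After 7 (read(3)): returned 'HBY', offset=15
After 8 (read(2)): returned 'EE', offset=17
After 9 (seek(4, SET)): offset=4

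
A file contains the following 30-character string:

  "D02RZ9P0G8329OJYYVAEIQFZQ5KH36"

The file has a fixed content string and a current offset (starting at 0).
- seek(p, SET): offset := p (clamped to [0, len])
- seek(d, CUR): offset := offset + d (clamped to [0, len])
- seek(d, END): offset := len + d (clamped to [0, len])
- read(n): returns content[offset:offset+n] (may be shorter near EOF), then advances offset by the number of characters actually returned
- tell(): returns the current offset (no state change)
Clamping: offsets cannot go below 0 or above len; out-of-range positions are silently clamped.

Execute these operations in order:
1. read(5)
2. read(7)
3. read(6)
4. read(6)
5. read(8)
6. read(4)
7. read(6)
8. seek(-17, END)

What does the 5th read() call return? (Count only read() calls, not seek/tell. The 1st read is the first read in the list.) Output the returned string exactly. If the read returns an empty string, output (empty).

Answer: Q5KH36

Derivation:
After 1 (read(5)): returned 'D02RZ', offset=5
After 2 (read(7)): returned '9P0G832', offset=12
After 3 (read(6)): returned '9OJYYV', offset=18
After 4 (read(6)): returned 'AEIQFZ', offset=24
After 5 (read(8)): returned 'Q5KH36', offset=30
After 6 (read(4)): returned '', offset=30
After 7 (read(6)): returned '', offset=30
After 8 (seek(-17, END)): offset=13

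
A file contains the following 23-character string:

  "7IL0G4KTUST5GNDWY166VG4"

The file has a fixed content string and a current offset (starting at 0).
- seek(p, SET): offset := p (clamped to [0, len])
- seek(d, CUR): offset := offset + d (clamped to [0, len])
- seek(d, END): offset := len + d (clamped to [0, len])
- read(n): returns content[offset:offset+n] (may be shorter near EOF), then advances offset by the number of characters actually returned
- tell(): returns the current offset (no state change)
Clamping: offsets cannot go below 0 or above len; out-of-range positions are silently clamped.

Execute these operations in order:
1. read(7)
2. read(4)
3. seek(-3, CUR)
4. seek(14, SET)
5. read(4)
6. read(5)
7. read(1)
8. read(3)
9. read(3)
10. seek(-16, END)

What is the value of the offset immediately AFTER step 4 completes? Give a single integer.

After 1 (read(7)): returned '7IL0G4K', offset=7
After 2 (read(4)): returned 'TUST', offset=11
After 3 (seek(-3, CUR)): offset=8
After 4 (seek(14, SET)): offset=14

Answer: 14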